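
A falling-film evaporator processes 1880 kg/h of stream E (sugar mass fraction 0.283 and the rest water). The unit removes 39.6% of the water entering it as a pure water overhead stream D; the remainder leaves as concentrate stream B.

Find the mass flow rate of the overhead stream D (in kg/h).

533.8 kg/h

water entering = 1880×0.717 = 1348 kg/h; overhead removed = 0.396×1348 = 533.79 kg/h.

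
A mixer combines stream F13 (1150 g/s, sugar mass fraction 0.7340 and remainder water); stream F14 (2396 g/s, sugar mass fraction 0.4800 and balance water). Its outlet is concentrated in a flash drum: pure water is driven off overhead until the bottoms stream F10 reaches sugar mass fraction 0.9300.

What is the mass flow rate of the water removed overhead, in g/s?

1402 g/s

sugar entering = 1150×0.734 + 2396×0.480 = 1994.2 g/s.
All sugar reports to F10, so F10 = 1994.2/0.930 = 2144.3 g/s.
Total feed = 3546 g/s; overhead = 3546 − 2144.3 = 1401.7 g/s.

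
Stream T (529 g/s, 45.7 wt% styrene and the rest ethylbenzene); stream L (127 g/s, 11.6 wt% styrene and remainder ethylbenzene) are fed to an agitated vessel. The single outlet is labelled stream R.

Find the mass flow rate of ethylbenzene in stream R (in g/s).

ethylbenzene out = ethylbenzene in = 529×0.543 + 127×0.884 = 399.51 g/s.

399.5 g/s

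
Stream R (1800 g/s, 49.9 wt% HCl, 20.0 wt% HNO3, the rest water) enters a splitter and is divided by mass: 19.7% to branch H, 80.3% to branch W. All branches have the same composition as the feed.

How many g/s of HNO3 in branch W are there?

Branch W total = 0.803×1800 = 1445.4 g/s.
HNO3 in W = 0.200×1445.4 = 289.08 g/s.

289.1 g/s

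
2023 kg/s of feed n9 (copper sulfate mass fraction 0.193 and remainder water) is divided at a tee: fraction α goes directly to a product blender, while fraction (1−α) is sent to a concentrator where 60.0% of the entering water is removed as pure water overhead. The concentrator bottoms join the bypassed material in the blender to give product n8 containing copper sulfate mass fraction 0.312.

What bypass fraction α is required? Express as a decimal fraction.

0.212

All 2023×0.193 = 390.44 kg/s of copper sulfate reaches n8, so n8 = 390.44/0.312 = 1251.4 kg/s and vapour = 771.59 kg/s.
The evaporator receives (1−α)·2023 of feed at 0.807 water and removes 0.600 of that water:
0.600×0.807×(1−α)×2023 = 771.59
(1−α) = 771.59/979.54 = 0.7877;  α = 0.2123.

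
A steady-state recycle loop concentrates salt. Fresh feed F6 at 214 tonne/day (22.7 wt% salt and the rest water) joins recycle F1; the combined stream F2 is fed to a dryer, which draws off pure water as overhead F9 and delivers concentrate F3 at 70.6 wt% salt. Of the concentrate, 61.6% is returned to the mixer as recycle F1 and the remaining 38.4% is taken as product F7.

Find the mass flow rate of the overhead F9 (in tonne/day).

145.2 tonne/day

Overall salt balance (none leaves overhead): salt in fresh feed = salt in product, i.e. 214×0.227 = (1−0.616)·F3·0.706.
F3 = 48.578/(0.706×0.384) = 179.19 tonne/day.
Recycle F1 = 0.616×179.19 = 110.38 tonne/day.
Combined feed F2 = 214 + 110.38 = 324.38 tonne/day.
Overhead F9 = F2 − F3 = 324.38 − 179.19 = 145.19 tonne/day.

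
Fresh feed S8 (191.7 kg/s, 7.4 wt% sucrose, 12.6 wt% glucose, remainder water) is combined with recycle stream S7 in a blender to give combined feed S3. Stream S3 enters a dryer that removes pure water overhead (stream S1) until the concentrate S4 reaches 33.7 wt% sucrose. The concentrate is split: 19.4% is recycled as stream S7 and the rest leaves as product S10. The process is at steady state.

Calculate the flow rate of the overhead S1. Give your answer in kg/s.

149.6 kg/s

Overall sucrose balance (none leaves overhead): sucrose in fresh feed = sucrose in product, i.e. 191.7×0.074 = (1−0.194)·S4·0.337.
S4 = 14.186/(0.337×0.806) = 52.226 kg/s.
Recycle S7 = 0.194×52.226 = 10.132 kg/s.
Combined feed S3 = 191.7 + 10.132 = 201.83 kg/s.
Overhead S1 = S3 − S4 = 201.83 − 52.226 = 149.61 kg/s.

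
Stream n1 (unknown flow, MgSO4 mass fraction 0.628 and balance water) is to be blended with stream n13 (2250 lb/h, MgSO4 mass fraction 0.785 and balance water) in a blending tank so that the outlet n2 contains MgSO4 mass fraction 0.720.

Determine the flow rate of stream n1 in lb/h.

1590 lb/h

Let n1 be the unknown flow. Total out = 2250 + n1.
MgSO4 balance: 1766.2 + 0.628·n1 = 0.720·(2250 + n1)
(0.628 − 0.720)·n1 = 0.720×2250 − 1766.2 = -146.25
n1 = -146.25 / -0.092 = 1589.7 lb/h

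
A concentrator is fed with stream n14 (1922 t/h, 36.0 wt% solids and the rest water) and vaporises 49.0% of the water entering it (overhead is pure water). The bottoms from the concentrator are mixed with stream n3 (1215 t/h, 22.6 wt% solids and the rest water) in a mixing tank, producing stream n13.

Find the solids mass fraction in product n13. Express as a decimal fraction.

0.3814

Vapour removed = 0.490×0.640×1922 = 602.74 t/h; concentrate = 1319.3 t/h.
solids reaching the mixer = 691.92 (from concentrate) + 1215×0.226 = 966.51 t/h.
Product flow = 1319.3 + 1215 = 2534.3 t/h; solids fraction = 0.3814.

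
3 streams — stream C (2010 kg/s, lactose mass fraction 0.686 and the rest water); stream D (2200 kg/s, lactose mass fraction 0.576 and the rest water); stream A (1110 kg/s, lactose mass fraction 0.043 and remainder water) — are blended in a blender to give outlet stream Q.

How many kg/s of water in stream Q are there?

water out = water in = 2010×0.314 + 2200×0.424 + 1110×0.957 = 2626.2 kg/s.

2626 kg/s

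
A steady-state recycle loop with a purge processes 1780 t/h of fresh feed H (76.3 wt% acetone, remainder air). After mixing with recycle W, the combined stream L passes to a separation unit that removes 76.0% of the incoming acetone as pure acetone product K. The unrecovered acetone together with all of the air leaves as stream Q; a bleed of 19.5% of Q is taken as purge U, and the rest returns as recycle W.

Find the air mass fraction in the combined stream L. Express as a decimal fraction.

air enters only via H and leaves only via the purge: 1780×0.237 = 0.195×(air in Q), and the separation unit passes all air, so air in L = air in Q = 2163.4 t/h.
acetone in L: m_A = 1780×0.763 + (1−0.195)·(1−0.760)·m_A, so m_A = 1358.1/0.8068 = 1683.4 t/h.
L = 1683.4 + 2163.4 = 3846.8 t/h.
air fraction in L = 2163.4/3846.8 = 0.562.

0.562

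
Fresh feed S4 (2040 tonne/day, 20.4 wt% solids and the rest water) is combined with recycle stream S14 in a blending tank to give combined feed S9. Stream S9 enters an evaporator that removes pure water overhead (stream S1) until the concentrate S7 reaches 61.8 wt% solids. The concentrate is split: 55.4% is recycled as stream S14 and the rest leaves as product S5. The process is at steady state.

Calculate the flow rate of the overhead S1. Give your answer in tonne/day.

1367 tonne/day

Overall solids balance (none leaves overhead): solids in fresh feed = solids in product, i.e. 2040×0.204 = (1−0.554)·S7·0.618.
S7 = 416.16/(0.618×0.446) = 1509.9 tonne/day.
Recycle S14 = 0.554×1509.9 = 836.46 tonne/day.
Combined feed S9 = 2040 + 836.46 = 2876.5 tonne/day.
Overhead S1 = S9 − S7 = 2876.5 − 1509.9 = 1366.6 tonne/day.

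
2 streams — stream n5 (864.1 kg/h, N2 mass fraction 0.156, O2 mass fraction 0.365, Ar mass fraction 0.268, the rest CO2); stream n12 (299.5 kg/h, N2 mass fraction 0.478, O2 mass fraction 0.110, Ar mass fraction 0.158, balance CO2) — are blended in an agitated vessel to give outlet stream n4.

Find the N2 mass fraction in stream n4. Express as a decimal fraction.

Total flow out = 864.1 + 299.5 = 1163.6 kg/h.
N2 in = 864.1×0.156 + 299.5×0.478 = 277.96 kg/h.
N2 mass fraction in n4 = 277.96/1163.6 = 0.239.

0.239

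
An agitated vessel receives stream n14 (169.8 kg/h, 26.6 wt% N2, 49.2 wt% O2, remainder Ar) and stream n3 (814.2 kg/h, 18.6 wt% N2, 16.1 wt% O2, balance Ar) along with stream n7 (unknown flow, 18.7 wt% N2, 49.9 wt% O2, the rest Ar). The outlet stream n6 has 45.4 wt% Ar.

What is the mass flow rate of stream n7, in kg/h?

Let n7 be the unknown flow. Total out = 984 + n7.
Ar balance: 572.76 + 0.314·n7 = 0.454·(984 + n7)
(0.314 − 0.454)·n7 = 0.454×984 − 572.76 = -126.03
n7 = -126.03 / -0.140 = 900.2 kg/h

900.2 kg/h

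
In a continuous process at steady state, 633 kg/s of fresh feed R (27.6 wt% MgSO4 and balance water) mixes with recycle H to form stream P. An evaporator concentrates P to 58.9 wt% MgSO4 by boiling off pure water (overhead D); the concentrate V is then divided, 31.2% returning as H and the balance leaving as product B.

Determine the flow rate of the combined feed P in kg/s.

767.5 kg/s

Overall MgSO4 balance (none leaves overhead): MgSO4 in fresh feed = MgSO4 in product, i.e. 633×0.276 = (1−0.312)·V·0.589.
V = 174.71/(0.589×0.688) = 431.13 kg/s.
Recycle H = 0.312×431.13 = 134.51 kg/s.
Combined feed P = 633 + 134.51 = 767.51 kg/s.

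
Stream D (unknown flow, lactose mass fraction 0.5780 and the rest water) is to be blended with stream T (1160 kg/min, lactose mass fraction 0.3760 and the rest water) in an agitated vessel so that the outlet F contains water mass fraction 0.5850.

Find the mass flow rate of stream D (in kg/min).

277.5 kg/min

Let D be the unknown flow. Total out = 1160 + D.
water balance: 723.84 + 0.422·D = 0.585·(1160 + D)
(0.422 − 0.585)·D = 0.585×1160 − 723.84 = -45.24
D = -45.24 / -0.163 = 277.55 kg/min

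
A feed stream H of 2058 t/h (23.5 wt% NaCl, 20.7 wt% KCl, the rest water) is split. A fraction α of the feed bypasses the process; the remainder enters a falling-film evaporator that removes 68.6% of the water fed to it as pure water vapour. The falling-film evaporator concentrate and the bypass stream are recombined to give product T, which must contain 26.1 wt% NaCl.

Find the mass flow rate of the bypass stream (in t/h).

All 2058×0.235 = 483.63 t/h of NaCl reaches T, so T = 483.63/0.261 = 1853 t/h and vapour = 205.01 t/h.
The evaporator receives (1−α)·2058 of feed at 0.558 water and removes 0.686 of that water:
0.686×0.558×(1−α)×2058 = 205.01
(1−α) = 205.01/787.78 = 0.2602;  α = 0.7398.
Bypass flow = 0.7398×2058 = 1522.4 t/h.

1522 t/h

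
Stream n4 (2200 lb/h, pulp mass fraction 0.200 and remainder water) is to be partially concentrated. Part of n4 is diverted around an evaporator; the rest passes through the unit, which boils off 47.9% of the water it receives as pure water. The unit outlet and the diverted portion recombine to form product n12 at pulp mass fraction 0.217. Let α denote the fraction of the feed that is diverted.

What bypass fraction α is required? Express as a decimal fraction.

0.796

All 2200×0.200 = 440 lb/h of pulp reaches n12, so n12 = 440/0.217 = 2027.6 lb/h and vapour = 172.35 lb/h.
The evaporator receives (1−α)·2200 of feed at 0.800 water and removes 0.479 of that water:
0.479×0.800×(1−α)×2200 = 172.35
(1−α) = 172.35/843.04 = 0.2044;  α = 0.7956.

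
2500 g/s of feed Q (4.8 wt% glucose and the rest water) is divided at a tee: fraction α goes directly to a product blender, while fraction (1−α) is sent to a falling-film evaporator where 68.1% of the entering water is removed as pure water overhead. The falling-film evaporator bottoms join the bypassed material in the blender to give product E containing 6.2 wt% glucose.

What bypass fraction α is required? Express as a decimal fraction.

All 2500×0.048 = 120 g/s of glucose reaches E, so E = 120/0.062 = 1935.5 g/s and vapour = 564.52 g/s.
The evaporator receives (1−α)·2500 of feed at 0.952 water and removes 0.681 of that water:
0.681×0.952×(1−α)×2500 = 564.52
(1−α) = 564.52/1620.8 = 0.3483;  α = 0.6517.

0.652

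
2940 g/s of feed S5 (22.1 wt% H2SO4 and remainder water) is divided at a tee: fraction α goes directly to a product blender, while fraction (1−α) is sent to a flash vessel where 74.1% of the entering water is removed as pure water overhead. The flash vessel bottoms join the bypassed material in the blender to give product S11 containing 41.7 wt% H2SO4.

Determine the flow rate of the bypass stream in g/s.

All 2940×0.221 = 649.74 g/s of H2SO4 reaches S11, so S11 = 649.74/0.417 = 1558.1 g/s and vapour = 1381.9 g/s.
The evaporator receives (1−α)·2940 of feed at 0.779 water and removes 0.741 of that water:
0.741×0.779×(1−α)×2940 = 1381.9
(1−α) = 1381.9/1697.1 = 0.8143;  α = 0.1857.
Bypass flow = 0.1857×2940 = 546.07 g/s.

546.1 g/s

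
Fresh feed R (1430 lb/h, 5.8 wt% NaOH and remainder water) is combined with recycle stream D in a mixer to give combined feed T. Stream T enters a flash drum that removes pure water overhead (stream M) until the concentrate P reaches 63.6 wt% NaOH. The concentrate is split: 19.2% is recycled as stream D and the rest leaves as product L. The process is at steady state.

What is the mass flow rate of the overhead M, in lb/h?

1300 lb/h

Overall NaOH balance (none leaves overhead): NaOH in fresh feed = NaOH in product, i.e. 1430×0.058 = (1−0.192)·P·0.636.
P = 82.94/(0.636×0.808) = 161.4 lb/h.
Recycle D = 0.192×161.4 = 30.988 lb/h.
Combined feed T = 1430 + 30.988 = 1461 lb/h.
Overhead M = T − P = 1461 − 161.4 = 1299.6 lb/h.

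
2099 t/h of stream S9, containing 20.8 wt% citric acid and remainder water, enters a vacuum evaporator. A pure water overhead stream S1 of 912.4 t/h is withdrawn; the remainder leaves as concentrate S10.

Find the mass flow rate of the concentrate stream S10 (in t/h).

1187 t/h

Concentrate = 2099 − 912.4 = 1186.6 t/h.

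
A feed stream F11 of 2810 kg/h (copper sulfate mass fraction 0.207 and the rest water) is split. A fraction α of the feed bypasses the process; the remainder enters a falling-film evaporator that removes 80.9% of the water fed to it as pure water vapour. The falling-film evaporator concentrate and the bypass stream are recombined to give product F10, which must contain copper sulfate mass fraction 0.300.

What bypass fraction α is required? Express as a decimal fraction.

0.517

All 2810×0.207 = 581.67 kg/h of copper sulfate reaches F10, so F10 = 581.67/0.300 = 1938.9 kg/h and vapour = 871.1 kg/h.
The evaporator receives (1−α)·2810 of feed at 0.793 water and removes 0.809 of that water:
0.809×0.793×(1−α)×2810 = 871.1
(1−α) = 871.1/1802.7 = 0.4832;  α = 0.5168.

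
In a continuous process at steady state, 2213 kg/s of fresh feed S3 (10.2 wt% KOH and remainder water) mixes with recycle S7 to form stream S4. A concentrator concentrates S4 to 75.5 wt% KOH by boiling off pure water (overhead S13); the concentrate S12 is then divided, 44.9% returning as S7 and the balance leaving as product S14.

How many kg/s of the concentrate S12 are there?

542.6 kg/s

Overall KOH balance (none leaves overhead): KOH in fresh feed = KOH in product, i.e. 2213×0.102 = (1−0.449)·S12·0.755.
S12 = 225.73/(0.755×0.551) = 542.6 kg/s.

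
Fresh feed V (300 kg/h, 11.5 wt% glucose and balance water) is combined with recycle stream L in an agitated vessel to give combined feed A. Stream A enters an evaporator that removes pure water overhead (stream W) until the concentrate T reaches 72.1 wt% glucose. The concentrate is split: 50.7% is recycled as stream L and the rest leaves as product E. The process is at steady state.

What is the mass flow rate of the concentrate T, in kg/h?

97.06 kg/h

Overall glucose balance (none leaves overhead): glucose in fresh feed = glucose in product, i.e. 300×0.115 = (1−0.507)·T·0.721.
T = 34.5/(0.721×0.493) = 97.059 kg/h.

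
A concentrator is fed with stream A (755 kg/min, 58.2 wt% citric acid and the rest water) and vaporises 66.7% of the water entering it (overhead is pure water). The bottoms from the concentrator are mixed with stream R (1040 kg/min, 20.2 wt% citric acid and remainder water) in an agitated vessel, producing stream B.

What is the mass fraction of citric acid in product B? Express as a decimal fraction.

0.410

Vapour removed = 0.667×0.418×755 = 210.5 kg/min; concentrate = 544.5 kg/min.
citric acid reaching the mixer = 439.41 (from concentrate) + 1040×0.202 = 649.49 kg/min.
Product flow = 544.5 + 1040 = 1584.5 kg/min; citric acid fraction = 0.410.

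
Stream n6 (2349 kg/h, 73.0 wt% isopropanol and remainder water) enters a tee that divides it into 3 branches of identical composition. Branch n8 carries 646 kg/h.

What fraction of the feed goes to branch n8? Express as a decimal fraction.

0.275

Fraction to n8 = 646/2349 = 0.2750.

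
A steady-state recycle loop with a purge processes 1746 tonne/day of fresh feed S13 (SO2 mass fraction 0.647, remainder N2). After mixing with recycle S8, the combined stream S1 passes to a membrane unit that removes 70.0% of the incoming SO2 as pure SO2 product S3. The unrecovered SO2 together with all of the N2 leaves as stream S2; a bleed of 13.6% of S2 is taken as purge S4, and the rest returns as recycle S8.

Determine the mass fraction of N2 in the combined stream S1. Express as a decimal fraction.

0.748

N2 enters only via S13 and leaves only via the purge: 1746×0.353 = 0.136×(N2 in S2), and the membrane unit passes all N2, so N2 in S1 = N2 in S2 = 4531.9 tonne/day.
SO2 in S1: m_A = 1746×0.647 + (1−0.136)·(1−0.700)·m_A, so m_A = 1129.7/0.7408 = 1524.9 tonne/day.
S1 = 1524.9 + 4531.9 = 6056.8 tonne/day.
N2 fraction in S1 = 4531.9/6056.8 = 0.748.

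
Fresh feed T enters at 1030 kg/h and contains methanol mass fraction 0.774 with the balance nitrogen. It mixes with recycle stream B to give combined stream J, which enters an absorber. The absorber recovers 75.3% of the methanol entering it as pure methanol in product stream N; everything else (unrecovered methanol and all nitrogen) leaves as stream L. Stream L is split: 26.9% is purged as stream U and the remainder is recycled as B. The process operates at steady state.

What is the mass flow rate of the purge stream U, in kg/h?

297.4 kg/h

nitrogen enters only via T and leaves only via the purge: 1030×0.226 = 0.269×(nitrogen in L), and the absorber passes all nitrogen, so nitrogen in J = nitrogen in L = 865.35 kg/h.
methanol in J: m_A = 1030×0.774 + (1−0.269)·(1−0.753)·m_A, so m_A = 797.22/0.8194 = 972.88 kg/h.
L = (1−0.753)×972.88 + 865.35 = 1105.7 kg/h.
Purge U = 0.269×1105.7 = 297.42 kg/h.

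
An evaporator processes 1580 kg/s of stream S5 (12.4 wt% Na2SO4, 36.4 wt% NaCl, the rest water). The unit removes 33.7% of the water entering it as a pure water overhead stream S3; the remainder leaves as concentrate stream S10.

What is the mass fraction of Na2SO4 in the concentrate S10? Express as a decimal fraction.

Na2SO4 is not removed: 1580×0.124 = 195.92 kg/s of Na2SO4 enters S10.
water entering = 1580×0.512 = 808.96 kg/s; overhead removed = 0.337×808.96 = 272.62 kg/s.
Concentrate = 1580 − 272.62 = 1307.4 kg/s.
Mass fraction = 195.92/1307.4 = 0.150.

0.150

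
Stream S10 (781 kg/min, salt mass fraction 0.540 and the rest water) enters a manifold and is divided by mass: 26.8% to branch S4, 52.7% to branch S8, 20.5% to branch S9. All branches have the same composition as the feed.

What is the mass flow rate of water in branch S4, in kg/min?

Branch S4 total = 0.268×781 = 209.31 kg/min.
water in S4 = 0.460×209.31 = 96.282 kg/min.

96.28 kg/min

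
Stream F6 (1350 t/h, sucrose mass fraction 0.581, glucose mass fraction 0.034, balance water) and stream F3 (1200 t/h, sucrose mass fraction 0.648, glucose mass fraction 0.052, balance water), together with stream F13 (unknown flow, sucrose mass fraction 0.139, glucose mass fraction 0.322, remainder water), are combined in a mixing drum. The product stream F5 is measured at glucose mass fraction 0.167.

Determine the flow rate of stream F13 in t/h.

Let F13 be the unknown flow. Total out = 2550 + F13.
glucose balance: 108.3 + 0.322·F13 = 0.167·(2550 + F13)
(0.322 − 0.167)·F13 = 0.167×2550 − 108.3 = 317.55
F13 = 317.55 / 0.155 = 2048.7 t/h

2049 t/h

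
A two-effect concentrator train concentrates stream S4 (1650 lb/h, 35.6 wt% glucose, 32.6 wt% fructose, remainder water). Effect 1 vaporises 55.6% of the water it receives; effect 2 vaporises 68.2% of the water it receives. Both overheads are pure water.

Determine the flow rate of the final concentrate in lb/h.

1199 lb/h

water in feed = 1650×0.318 = 524.7 lb/h.
After stage 1: water left = (1−0.556)×524.7 = 232.97; stream total = 1358.3 lb/h.
After stage 2: water left = (1−0.682)×232.97 = 74.083; final concentrate = 1199.4 lb/h.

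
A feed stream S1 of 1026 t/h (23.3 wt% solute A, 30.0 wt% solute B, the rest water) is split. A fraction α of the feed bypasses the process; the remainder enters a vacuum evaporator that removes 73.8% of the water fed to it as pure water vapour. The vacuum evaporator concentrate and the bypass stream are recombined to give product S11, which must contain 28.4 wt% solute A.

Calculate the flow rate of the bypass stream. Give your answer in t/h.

All 1026×0.233 = 239.06 t/h of solute A reaches S11, so S11 = 239.06/0.284 = 841.75 t/h and vapour = 184.25 t/h.
The evaporator receives (1−α)·1026 of feed at 0.467 water and removes 0.738 of that water:
0.738×0.467×(1−α)×1026 = 184.25
(1−α) = 184.25/353.61 = 0.5210;  α = 0.4790.
Bypass flow = 0.4790×1026 = 491.4 t/h.

491.4 t/h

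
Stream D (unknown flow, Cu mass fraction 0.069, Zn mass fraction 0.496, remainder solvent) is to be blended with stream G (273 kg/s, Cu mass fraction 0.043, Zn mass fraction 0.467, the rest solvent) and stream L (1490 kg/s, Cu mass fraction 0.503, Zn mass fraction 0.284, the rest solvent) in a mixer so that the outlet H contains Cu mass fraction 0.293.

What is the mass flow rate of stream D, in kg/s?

1092 kg/s

Let D be the unknown flow. Total out = 1763 + D.
Cu balance: 761.21 + 0.069·D = 0.293·(1763 + D)
(0.069 − 0.293)·D = 0.293×1763 − 761.21 = -244.65
D = -244.65 / -0.224 = 1092.2 kg/s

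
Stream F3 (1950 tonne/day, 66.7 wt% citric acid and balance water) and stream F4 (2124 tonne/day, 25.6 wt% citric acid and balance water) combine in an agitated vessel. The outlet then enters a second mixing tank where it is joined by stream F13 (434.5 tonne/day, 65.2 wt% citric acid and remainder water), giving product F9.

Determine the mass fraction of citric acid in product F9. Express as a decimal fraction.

0.472

Overall, product flow = 4508.5 tonne/day.
citric acid in = 1950×0.667 + 2124×0.256 + 434.5×0.652 = 2127.7 tonne/day.
citric acid fraction in F9 = 0.472.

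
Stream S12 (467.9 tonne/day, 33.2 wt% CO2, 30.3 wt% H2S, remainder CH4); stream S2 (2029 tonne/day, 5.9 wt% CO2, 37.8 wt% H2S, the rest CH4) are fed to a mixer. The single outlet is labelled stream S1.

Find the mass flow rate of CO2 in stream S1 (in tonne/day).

275.1 tonne/day

CO2 out = CO2 in = 467.9×0.332 + 2029×0.059 = 275.05 tonne/day.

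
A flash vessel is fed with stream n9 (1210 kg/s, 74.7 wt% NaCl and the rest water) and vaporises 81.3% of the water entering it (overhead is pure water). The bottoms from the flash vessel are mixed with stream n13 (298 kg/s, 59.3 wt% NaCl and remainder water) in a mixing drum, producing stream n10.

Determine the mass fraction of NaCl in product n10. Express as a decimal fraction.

Vapour removed = 0.813×0.253×1210 = 248.88 kg/s; concentrate = 961.12 kg/s.
NaCl reaching the mixer = 903.87 (from concentrate) + 298×0.593 = 1080.6 kg/s.
Product flow = 961.12 + 298 = 1259.1 kg/s; NaCl fraction = 0.858.

0.858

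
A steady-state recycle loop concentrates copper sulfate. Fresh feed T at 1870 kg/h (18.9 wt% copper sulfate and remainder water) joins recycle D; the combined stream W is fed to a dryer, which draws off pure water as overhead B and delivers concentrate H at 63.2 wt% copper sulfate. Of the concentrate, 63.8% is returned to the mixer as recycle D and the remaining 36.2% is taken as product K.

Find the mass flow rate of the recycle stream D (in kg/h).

Overall copper sulfate balance (none leaves overhead): copper sulfate in fresh feed = copper sulfate in product, i.e. 1870×0.189 = (1−0.638)·H·0.632.
H = 353.43/(0.632×0.362) = 1544.8 kg/h.
Recycle D = 0.638×1544.8 = 985.59 kg/h.

985.6 kg/h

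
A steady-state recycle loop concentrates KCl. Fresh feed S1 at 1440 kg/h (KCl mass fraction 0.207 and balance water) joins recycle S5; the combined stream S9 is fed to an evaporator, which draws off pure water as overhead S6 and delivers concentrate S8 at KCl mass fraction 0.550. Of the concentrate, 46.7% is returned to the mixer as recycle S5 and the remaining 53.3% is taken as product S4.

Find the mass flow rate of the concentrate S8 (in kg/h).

Overall KCl balance (none leaves overhead): KCl in fresh feed = KCl in product, i.e. 1440×0.207 = (1−0.467)·S8·0.550.
S8 = 298.08/(0.550×0.533) = 1016.8 kg/h.

1017 kg/h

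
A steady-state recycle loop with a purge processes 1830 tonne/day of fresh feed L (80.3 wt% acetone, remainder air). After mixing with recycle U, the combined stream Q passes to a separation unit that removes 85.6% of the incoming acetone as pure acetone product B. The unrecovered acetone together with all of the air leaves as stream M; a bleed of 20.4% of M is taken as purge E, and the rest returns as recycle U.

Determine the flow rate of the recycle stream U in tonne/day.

1597 tonne/day

air enters only via L and leaves only via the purge: 1830×0.197 = 0.204×(air in M), and the separation unit passes all air, so air in Q = air in M = 1767.2 tonne/day.
acetone in Q: m_A = 1830×0.803 + (1−0.204)·(1−0.856)·m_A, so m_A = 1469.5/0.8854 = 1659.7 tonne/day.
M = (1−0.856)×1659.7 + 1767.2 = 2006.2 tonne/day.
Recycle U = (1−0.204)×2006.2 = 1596.9 tonne/day.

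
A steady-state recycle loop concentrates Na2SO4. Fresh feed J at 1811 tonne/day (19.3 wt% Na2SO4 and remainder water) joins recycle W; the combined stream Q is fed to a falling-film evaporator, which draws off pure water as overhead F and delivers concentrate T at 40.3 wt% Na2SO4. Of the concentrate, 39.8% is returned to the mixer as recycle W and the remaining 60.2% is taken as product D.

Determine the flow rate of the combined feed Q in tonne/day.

2384 tonne/day

Overall Na2SO4 balance (none leaves overhead): Na2SO4 in fresh feed = Na2SO4 in product, i.e. 1811×0.193 = (1−0.398)·T·0.403.
T = 349.52/(0.403×0.602) = 1440.7 tonne/day.
Recycle W = 0.398×1440.7 = 573.4 tonne/day.
Combined feed Q = 1811 + 573.4 = 2384.4 tonne/day.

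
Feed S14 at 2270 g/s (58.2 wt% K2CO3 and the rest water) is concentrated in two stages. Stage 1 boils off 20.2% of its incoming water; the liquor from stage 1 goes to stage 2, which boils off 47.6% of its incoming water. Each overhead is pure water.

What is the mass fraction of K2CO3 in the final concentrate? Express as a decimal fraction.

water in feed = 2270×0.418 = 948.86 g/s.
After stage 1: water left = (1−0.202)×948.86 = 757.19; stream total = 2078.3 g/s.
After stage 2: water left = (1−0.476)×757.19 = 396.77; final concentrate = 1717.9 g/s.
K2CO3 fraction = 1321.1/1717.9 = 0.769.

0.769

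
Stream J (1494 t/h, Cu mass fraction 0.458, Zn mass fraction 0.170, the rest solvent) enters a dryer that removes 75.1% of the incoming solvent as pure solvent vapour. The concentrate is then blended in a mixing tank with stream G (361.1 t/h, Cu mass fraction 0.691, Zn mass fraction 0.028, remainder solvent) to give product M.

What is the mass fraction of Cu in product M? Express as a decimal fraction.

Vapour removed = 0.751×0.372×1494 = 417.38 t/h; concentrate = 1076.6 t/h.
Cu reaching the mixer = 684.25 (from concentrate) + 361.1×0.691 = 933.77 t/h.
Product flow = 1076.6 + 361.1 = 1437.7 t/h; Cu fraction = 0.649.

0.649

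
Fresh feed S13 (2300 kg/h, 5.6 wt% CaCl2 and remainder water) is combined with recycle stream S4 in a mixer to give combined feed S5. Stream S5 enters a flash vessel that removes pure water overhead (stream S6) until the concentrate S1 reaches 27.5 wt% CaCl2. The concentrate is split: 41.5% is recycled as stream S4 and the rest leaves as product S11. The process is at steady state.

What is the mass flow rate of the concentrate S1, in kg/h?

Overall CaCl2 balance (none leaves overhead): CaCl2 in fresh feed = CaCl2 in product, i.e. 2300×0.056 = (1−0.415)·S1·0.275.
S1 = 128.8/(0.275×0.585) = 800.62 kg/h.

800.6 kg/h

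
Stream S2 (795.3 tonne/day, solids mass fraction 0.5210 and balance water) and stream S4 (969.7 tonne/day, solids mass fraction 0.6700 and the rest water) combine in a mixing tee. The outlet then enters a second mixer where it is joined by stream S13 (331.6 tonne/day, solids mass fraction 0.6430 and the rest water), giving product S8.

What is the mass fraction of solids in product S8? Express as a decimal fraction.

0.6092

Overall, product flow = 2096.6 tonne/day.
solids in = 795.3×0.521 + 969.7×0.670 + 331.6×0.643 = 1277.3 tonne/day.
solids fraction in S8 = 0.6092.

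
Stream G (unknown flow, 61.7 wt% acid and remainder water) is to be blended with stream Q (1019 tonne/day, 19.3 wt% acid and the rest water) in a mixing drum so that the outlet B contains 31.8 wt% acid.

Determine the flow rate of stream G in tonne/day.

426 tonne/day

Let G be the unknown flow. Total out = 1019 + G.
acid balance: 196.67 + 0.617·G = 0.318·(1019 + G)
(0.617 − 0.318)·G = 0.318×1019 − 196.67 = 127.38
G = 127.38 / 0.299 = 426 tonne/day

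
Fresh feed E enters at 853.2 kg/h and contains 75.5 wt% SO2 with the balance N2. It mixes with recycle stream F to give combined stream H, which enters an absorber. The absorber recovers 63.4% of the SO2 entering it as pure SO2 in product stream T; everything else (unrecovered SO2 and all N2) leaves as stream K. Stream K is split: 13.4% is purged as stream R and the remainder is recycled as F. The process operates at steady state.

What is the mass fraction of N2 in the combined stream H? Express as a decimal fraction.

N2 enters only via E and leaves only via the purge: 853.2×0.245 = 0.134×(N2 in K), and the absorber passes all N2, so N2 in H = N2 in K = 1560 kg/h.
SO2 in H: m_A = 853.2×0.755 + (1−0.134)·(1−0.634)·m_A, so m_A = 644.17/0.6830 = 943.08 kg/h.
H = 943.08 + 1560 = 2503 kg/h.
N2 fraction in H = 1560/2503 = 0.623.

0.623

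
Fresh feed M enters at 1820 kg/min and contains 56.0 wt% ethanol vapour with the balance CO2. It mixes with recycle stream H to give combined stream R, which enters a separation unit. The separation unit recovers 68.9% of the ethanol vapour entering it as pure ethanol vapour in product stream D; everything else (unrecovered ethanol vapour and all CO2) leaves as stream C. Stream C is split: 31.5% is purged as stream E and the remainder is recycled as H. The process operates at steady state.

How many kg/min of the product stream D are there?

892.3 kg/min

ethanol vapour in R: m_A = 1820×0.560 + (1−0.315)·(1−0.689)·m_A, so m_A = 1019.2/0.7870 = 1295.1 kg/min.
Product D = 0.689×1295.1 = 892.33 kg/min.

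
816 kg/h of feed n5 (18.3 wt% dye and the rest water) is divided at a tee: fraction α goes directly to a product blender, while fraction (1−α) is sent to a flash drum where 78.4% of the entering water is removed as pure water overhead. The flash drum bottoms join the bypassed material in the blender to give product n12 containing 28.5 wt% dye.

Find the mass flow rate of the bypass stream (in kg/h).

All 816×0.183 = 149.33 kg/h of dye reaches n12, so n12 = 149.33/0.285 = 523.96 kg/h and vapour = 292.04 kg/h.
The evaporator receives (1−α)·816 of feed at 0.817 water and removes 0.784 of that water:
0.784×0.817×(1−α)×816 = 292.04
(1−α) = 292.04/522.67 = 0.5587;  α = 0.4413.
Bypass flow = 0.4413×816 = 360.06 kg/h.

360.1 kg/h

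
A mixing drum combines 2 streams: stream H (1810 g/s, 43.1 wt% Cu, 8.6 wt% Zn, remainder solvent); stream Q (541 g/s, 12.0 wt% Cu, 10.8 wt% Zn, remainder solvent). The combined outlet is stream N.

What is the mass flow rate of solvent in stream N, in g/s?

1292 g/s

solvent out = solvent in = 1810×0.483 + 541×0.772 = 1291.9 g/s.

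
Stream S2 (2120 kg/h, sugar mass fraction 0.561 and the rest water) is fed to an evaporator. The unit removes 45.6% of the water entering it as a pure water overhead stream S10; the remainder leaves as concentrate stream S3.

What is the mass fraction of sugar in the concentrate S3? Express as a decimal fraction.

sugar is not removed: 2120×0.561 = 1189.3 kg/h of sugar enters S3.
water entering = 2120×0.439 = 930.68 kg/h; overhead removed = 0.456×930.68 = 424.39 kg/h.
Concentrate = 2120 − 424.39 = 1695.6 kg/h.
Mass fraction = 1189.3/1695.6 = 0.701.

0.701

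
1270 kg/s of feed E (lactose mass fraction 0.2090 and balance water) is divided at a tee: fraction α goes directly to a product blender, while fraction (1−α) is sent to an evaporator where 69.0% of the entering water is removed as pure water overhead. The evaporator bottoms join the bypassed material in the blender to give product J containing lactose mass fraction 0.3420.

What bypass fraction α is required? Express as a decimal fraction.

All 1270×0.209 = 265.43 kg/s of lactose reaches J, so J = 265.43/0.342 = 776.11 kg/s and vapour = 493.89 kg/s.
The evaporator receives (1−α)·1270 of feed at 0.791 water and removes 0.690 of that water:
0.690×0.791×(1−α)×1270 = 493.89
(1−α) = 493.89/693.15 = 0.7125;  α = 0.2875.

0.287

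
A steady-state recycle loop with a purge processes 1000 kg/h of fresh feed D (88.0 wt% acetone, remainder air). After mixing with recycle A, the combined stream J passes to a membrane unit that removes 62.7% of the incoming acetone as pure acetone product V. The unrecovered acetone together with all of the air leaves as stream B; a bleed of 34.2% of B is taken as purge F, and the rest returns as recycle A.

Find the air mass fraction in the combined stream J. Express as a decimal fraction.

0.231

air enters only via D and leaves only via the purge: 1000×0.120 = 0.342×(air in B), and the membrane unit passes all air, so air in J = air in B = 350.88 kg/h.
acetone in J: m_A = 1000×0.880 + (1−0.342)·(1−0.627)·m_A, so m_A = 880/0.7546 = 1166.2 kg/h.
J = 1166.2 + 350.88 = 1517.1 kg/h.
air fraction in J = 350.88/1517.1 = 0.231.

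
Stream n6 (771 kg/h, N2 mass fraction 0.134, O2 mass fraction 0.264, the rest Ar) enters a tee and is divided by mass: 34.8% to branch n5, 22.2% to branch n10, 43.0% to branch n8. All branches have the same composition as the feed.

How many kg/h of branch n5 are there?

268.3 kg/h

Branch n5 flow = 0.348×771 = 268.31 kg/h.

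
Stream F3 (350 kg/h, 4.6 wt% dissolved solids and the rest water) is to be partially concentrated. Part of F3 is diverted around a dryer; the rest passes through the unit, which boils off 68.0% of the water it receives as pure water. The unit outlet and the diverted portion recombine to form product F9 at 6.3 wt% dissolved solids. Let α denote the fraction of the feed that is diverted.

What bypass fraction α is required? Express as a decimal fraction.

All 350×0.046 = 16.1 kg/h of dissolved solids reaches F9, so F9 = 16.1/0.063 = 255.56 kg/h and vapour = 94.444 kg/h.
The evaporator receives (1−α)·350 of feed at 0.954 water and removes 0.680 of that water:
0.680×0.954×(1−α)×350 = 94.444
(1−α) = 94.444/227.05 = 0.4160;  α = 0.5840.

0.584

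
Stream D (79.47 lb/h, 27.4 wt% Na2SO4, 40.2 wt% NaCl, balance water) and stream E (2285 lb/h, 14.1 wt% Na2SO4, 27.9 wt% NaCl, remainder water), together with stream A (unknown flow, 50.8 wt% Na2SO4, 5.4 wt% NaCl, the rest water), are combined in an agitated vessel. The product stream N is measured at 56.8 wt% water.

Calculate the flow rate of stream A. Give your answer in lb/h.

Let A be the unknown flow. Total out = 2364.5 + A.
water balance: 1351 + 0.438·A = 0.568·(2364.5 + A)
(0.438 − 0.568)·A = 0.568×2364.5 − 1351 = -8.0293
A = -8.0293 / -0.130 = 61.764 lb/h

61.76 lb/h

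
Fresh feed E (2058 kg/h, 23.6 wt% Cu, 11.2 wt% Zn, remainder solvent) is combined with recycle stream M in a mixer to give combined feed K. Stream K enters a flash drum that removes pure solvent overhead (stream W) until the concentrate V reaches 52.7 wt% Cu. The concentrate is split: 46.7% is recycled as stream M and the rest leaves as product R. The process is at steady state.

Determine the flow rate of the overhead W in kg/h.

1136 kg/h

Overall Cu balance (none leaves overhead): Cu in fresh feed = Cu in product, i.e. 2058×0.236 = (1−0.467)·V·0.527.
V = 485.69/(0.527×0.533) = 1729.1 kg/h.
Recycle M = 0.467×1729.1 = 807.49 kg/h.
Combined feed K = 2058 + 807.49 = 2865.5 kg/h.
Overhead W = K − V = 2865.5 − 1729.1 = 1136.4 kg/h.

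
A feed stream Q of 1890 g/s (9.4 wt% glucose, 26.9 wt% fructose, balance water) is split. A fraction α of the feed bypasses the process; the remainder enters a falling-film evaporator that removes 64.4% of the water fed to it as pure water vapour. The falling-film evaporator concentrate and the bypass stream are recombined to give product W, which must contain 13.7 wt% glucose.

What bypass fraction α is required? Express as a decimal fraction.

0.235

All 1890×0.094 = 177.66 g/s of glucose reaches W, so W = 177.66/0.137 = 1296.8 g/s and vapour = 593.21 g/s.
The evaporator receives (1−α)·1890 of feed at 0.637 water and removes 0.644 of that water:
0.644×0.637×(1−α)×1890 = 593.21
(1−α) = 593.21/775.33 = 0.7651;  α = 0.2349.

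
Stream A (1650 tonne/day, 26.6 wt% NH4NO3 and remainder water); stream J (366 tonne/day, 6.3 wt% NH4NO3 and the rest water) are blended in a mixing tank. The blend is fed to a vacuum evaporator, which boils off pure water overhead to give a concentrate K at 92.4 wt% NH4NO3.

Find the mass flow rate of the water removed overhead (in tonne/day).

1516 tonne/day

NH4NO3 entering = 1650×0.266 + 366×0.063 = 461.96 tonne/day.
All NH4NO3 reports to K, so K = 461.96/0.924 = 499.95 tonne/day.
Total feed = 2016 tonne/day; overhead = 2016 − 499.95 = 1516 tonne/day.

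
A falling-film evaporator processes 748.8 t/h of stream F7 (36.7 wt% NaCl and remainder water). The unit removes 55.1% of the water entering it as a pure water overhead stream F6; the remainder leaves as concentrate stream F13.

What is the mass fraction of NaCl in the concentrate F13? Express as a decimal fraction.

NaCl is not removed: 748.8×0.367 = 274.81 t/h of NaCl enters F13.
water entering = 748.8×0.633 = 473.99 t/h; overhead removed = 0.551×473.99 = 261.17 t/h.
Concentrate = 748.8 − 261.17 = 487.63 t/h.
Mass fraction = 274.81/487.63 = 0.564.

0.564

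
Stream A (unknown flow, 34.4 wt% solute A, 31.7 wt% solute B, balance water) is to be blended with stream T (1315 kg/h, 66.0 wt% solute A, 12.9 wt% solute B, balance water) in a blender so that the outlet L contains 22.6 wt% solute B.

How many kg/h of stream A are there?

1402 kg/h

Let A be the unknown flow. Total out = 1315 + A.
solute B balance: 169.63 + 0.317·A = 0.226·(1315 + A)
(0.317 − 0.226)·A = 0.226×1315 − 169.63 = 127.56
A = 127.56 / 0.091 = 1401.7 kg/h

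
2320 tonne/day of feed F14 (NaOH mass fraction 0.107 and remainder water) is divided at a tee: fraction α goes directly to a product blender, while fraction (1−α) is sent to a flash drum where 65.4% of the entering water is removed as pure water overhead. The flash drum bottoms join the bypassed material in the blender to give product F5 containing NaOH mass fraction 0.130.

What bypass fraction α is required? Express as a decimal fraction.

0.697

All 2320×0.107 = 248.24 tonne/day of NaOH reaches F5, so F5 = 248.24/0.130 = 1909.5 tonne/day and vapour = 410.46 tonne/day.
The evaporator receives (1−α)·2320 of feed at 0.893 water and removes 0.654 of that water:
0.654×0.893×(1−α)×2320 = 410.46
(1−α) = 410.46/1354.9 = 0.3029;  α = 0.6971.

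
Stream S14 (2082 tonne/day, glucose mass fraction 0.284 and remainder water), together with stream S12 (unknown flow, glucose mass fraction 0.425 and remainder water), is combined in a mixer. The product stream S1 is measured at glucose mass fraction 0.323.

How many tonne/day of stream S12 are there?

Let S12 be the unknown flow. Total out = 2082 + S12.
glucose balance: 591.29 + 0.425·S12 = 0.323·(2082 + S12)
(0.425 − 0.323)·S12 = 0.323×2082 − 591.29 = 81.198
S12 = 81.198 / 0.102 = 796.06 tonne/day

796.1 tonne/day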